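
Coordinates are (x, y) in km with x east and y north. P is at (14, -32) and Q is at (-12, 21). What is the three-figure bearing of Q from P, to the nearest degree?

334°

Δeast = -12 − 14 = -26.00; Δnorth = 21 − -32 = 53.00.
Bearing = atan2(Δeast, Δnorth) mod 360° = 333.87° ≈ 334°.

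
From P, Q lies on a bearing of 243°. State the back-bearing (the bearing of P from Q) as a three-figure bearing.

Back-bearing = 243° − 180° = 063°.

063°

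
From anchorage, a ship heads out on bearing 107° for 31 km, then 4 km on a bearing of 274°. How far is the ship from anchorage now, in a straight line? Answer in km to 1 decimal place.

27.1 km

Leg 1 (107°, 31 km): east 31 sin 107° = 29.65, north 31 cos 107° = -9.06
Leg 2 (274°, 4 km): east 4 sin 274° = -3.99, north 4 cos 274° = 0.28
Net: 25.66 east, -8.78 north. Distance = √((25.66)² + (-8.78)²) = 27.117 km.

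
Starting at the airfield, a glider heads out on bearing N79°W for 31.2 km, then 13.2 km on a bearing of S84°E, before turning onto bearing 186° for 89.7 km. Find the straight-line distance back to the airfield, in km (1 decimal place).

88.8 km

Leg 1 (N79°W, 31.2 km): east 31.2 sin 281° = -30.63, north 31.2 cos 281° = 5.95
Leg 2 (S84°E, 13.2 km): east 13.2 sin 96° = 13.13, north 13.2 cos 96° = -1.38
Leg 3 (186°, 89.7 km): east 89.7 sin 186° = -9.38, north 89.7 cos 186° = -89.21
Net: -26.88 east, -84.64 north. Distance = √((-26.88)² + (-84.64)²) = 88.800 km.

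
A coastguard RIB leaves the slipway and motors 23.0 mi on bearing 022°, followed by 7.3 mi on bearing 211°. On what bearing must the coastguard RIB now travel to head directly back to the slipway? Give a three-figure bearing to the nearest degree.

Leg 1 (022°, 23.0 mi): east 23.0 sin 22° = 8.62, north 23.0 cos 22° = 21.33
Leg 2 (211°, 7.3 mi): east 7.3 sin 211° = -3.76, north 7.3 cos 211° = -6.26
Net displacement: 4.86 east, 15.07 north. Direction back to start is (-4.86, -15.07): bearing = atan2(-4.86, -15.07) mod 360° = 197.86° ≈ 198°.

198°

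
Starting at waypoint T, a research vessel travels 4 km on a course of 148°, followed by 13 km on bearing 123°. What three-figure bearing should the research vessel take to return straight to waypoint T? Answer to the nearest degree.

309°

Leg 1 (148°, 4 km): east 4 sin 148° = 2.12, north 4 cos 148° = -3.39
Leg 2 (123°, 13 km): east 13 sin 123° = 10.90, north 13 cos 123° = -7.08
Net displacement: 13.02 east, -10.47 north. Direction back to start is (-13.02, 10.47): bearing = atan2(-13.02, 10.47) mod 360° = 308.81° ≈ 309°.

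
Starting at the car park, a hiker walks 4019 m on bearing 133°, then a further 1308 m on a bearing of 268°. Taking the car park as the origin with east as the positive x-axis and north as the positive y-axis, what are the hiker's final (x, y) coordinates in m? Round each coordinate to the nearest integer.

(1632, -2787)

Leg 1 (133°, 4019 m): east 4019 sin 133° = 2939.31, north 4019 cos 133° = -2740.95
Leg 2 (268°, 1308 m): east 1308 sin 268° = -1307.20, north 1308 cos 268° = -45.65
Summing: 1632.11 m east, -2786.60 m north → (1632, -2787).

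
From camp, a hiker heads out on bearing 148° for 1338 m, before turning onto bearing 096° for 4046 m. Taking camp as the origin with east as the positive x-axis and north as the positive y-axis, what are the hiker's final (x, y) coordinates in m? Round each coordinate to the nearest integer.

Leg 1 (148°, 1338 m): east 1338 sin 148° = 709.03, north 1338 cos 148° = -1134.69
Leg 2 (096°, 4046 m): east 4046 sin 96° = 4023.84, north 4046 cos 96° = -422.92
Summing: 4732.87 m east, -1557.61 m north → (4733, -1558).

(4733, -1558)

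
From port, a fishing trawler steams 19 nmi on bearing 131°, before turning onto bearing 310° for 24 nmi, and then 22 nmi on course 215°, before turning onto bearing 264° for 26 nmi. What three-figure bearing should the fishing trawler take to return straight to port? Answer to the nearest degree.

Leg 1 (131°, 19 nmi): east 19 sin 131° = 14.34, north 19 cos 131° = -12.47
Leg 2 (310°, 24 nmi): east 24 sin 310° = -18.39, north 24 cos 310° = 15.43
Leg 3 (215°, 22 nmi): east 22 sin 215° = -12.62, north 22 cos 215° = -18.02
Leg 4 (264°, 26 nmi): east 26 sin 264° = -25.86, north 26 cos 264° = -2.72
Net displacement: -42.52 east, -17.78 north. Direction back to start is (42.52, 17.78): bearing = atan2(42.52, 17.78) mod 360° = 67.31° ≈ 067°.

067°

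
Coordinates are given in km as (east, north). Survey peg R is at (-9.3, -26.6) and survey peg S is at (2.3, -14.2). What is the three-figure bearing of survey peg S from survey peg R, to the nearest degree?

Δeast = 2.3 − -9.3 = 11.60; Δnorth = -14.2 − -26.6 = 12.40.
Bearing = atan2(Δeast, Δnorth) mod 360° = 43.09° ≈ 043°.

043°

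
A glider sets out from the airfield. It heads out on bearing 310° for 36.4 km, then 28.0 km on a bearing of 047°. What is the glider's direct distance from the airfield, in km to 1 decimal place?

Leg 1 (310°, 36.4 km): east 36.4 sin 310° = -27.88, north 36.4 cos 310° = 23.40
Leg 2 (047°, 28.0 km): east 28.0 sin 47° = 20.48, north 28.0 cos 47° = 19.10
Net: -7.41 east, 42.49 north. Distance = √((-7.41)² + (42.49)²) = 43.134 km.

43.1 km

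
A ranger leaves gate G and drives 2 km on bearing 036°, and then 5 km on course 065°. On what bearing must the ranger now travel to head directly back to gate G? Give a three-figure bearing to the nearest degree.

237°

Leg 1 (036°, 2 km): east 2 sin 36° = 1.18, north 2 cos 36° = 1.62
Leg 2 (065°, 5 km): east 5 sin 65° = 4.53, north 5 cos 65° = 2.11
Net displacement: 5.71 east, 3.73 north. Direction back to start is (-5.71, -3.73): bearing = atan2(-5.71, -3.73) mod 360° = 236.82° ≈ 237°.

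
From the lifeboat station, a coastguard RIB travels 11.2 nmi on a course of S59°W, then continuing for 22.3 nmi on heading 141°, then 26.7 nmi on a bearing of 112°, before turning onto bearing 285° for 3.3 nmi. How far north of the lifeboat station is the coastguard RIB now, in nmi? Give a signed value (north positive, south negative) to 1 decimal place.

-32.2 nmi

Leg 1 (S59°W, 11.2 nmi): east 11.2 sin 239° = -9.60, north 11.2 cos 239° = -5.77
Leg 2 (141°, 22.3 nmi): east 22.3 sin 141° = 14.03, north 22.3 cos 141° = -17.33
Leg 3 (112°, 26.7 nmi): east 26.7 sin 112° = 24.76, north 26.7 cos 112° = -10.00
Leg 4 (285°, 3.3 nmi): east 3.3 sin 285° = -3.19, north 3.3 cos 285° = 0.85
Net north component: -32.25 nmi.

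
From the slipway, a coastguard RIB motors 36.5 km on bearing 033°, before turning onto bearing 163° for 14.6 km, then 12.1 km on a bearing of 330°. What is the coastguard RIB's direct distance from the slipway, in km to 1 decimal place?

32.6 km

Leg 1 (033°, 36.5 km): east 36.5 sin 33° = 19.88, north 36.5 cos 33° = 30.61
Leg 2 (163°, 14.6 km): east 14.6 sin 163° = 4.27, north 14.6 cos 163° = -13.96
Leg 3 (330°, 12.1 km): east 12.1 sin 330° = -6.05, north 12.1 cos 330° = 10.48
Net: 18.10 east, 27.13 north. Distance = √((18.10)² + (27.13)²) = 32.611 km.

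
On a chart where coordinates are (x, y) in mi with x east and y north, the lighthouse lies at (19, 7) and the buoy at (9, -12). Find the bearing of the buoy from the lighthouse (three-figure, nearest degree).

208°

Δeast = 9 − 19 = -10.00; Δnorth = -12 − 7 = -19.00.
Bearing = atan2(Δeast, Δnorth) mod 360° = 207.76° ≈ 208°.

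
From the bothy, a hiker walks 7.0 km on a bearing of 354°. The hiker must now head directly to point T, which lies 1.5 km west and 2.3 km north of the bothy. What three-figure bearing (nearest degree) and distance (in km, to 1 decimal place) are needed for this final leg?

Leg 1 (354°, 7.0 km): east 7.0 sin 354° = -0.73, north 7.0 cos 354° = 6.96
Current position: (-0.73, 6.96). Target: (-1.5, 2.3). Remaining: Δeast = -0.77, Δnorth = -4.66.
Bearing = atan2(-0.77, -4.66) mod 360° = 189.36°; distance = √((-0.77)² + (-4.66)²) = 4.725 km.

189°, 4.7 km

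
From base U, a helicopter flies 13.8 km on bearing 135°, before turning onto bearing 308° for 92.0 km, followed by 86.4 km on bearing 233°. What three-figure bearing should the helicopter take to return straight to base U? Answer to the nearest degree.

088°

Leg 1 (135°, 13.8 km): east 13.8 sin 135° = 9.76, north 13.8 cos 135° = -9.76
Leg 2 (308°, 92.0 km): east 92.0 sin 308° = -72.50, north 92.0 cos 308° = 56.64
Leg 3 (233°, 86.4 km): east 86.4 sin 233° = -69.00, north 86.4 cos 233° = -52.00
Net displacement: -131.74 east, -5.11 north. Direction back to start is (131.74, 5.11): bearing = atan2(131.74, 5.11) mod 360° = 87.78° ≈ 088°.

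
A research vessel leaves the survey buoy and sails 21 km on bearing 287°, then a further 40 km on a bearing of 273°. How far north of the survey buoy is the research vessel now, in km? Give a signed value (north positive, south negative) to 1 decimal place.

Leg 1 (287°, 21 km): east 21 sin 287° = -20.08, north 21 cos 287° = 6.14
Leg 2 (273°, 40 km): east 40 sin 273° = -39.95, north 40 cos 273° = 2.09
Net north component: 8.23 km.

8.2 km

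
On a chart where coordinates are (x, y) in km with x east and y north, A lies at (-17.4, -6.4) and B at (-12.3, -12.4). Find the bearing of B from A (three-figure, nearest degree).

Δeast = -12.3 − -17.4 = 5.10; Δnorth = -12.4 − -6.4 = -6.00.
Bearing = atan2(Δeast, Δnorth) mod 360° = 139.64° ≈ 140°.

140°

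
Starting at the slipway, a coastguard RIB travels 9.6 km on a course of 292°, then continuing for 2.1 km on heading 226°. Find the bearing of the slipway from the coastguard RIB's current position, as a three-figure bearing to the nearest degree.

Leg 1 (292°, 9.6 km): east 9.6 sin 292° = -8.90, north 9.6 cos 292° = 3.60
Leg 2 (226°, 2.1 km): east 2.1 sin 226° = -1.51, north 2.1 cos 226° = -1.46
Net displacement: -10.41 east, 2.14 north. Direction back to start is (10.41, -2.14): bearing = atan2(10.41, -2.14) mod 360° = 101.60° ≈ 102°.

102°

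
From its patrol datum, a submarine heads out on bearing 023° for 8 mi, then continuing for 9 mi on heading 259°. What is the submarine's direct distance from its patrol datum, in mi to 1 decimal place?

8.0 mi

Leg 1 (023°, 8 mi): east 8 sin 23° = 3.13, north 8 cos 23° = 7.36
Leg 2 (259°, 9 mi): east 9 sin 259° = -8.83, north 9 cos 259° = -1.72
Net: -5.71 east, 5.65 north. Distance = √((-5.71)² + (5.65)²) = 8.030 mi.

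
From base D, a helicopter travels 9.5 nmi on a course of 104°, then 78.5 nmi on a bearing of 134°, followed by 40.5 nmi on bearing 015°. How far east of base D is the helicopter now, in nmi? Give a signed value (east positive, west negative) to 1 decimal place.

Leg 1 (104°, 9.5 nmi): east 9.5 sin 104° = 9.22, north 9.5 cos 104° = -2.30
Leg 2 (134°, 78.5 nmi): east 78.5 sin 134° = 56.47, north 78.5 cos 134° = -54.53
Leg 3 (015°, 40.5 nmi): east 40.5 sin 15° = 10.48, north 40.5 cos 15° = 39.12
Net east component: 76.17 nmi.

76.2 nmi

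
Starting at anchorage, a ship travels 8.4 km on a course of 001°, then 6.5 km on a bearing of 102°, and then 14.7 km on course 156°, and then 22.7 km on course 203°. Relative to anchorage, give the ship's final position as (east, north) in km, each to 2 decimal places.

Leg 1 (001°, 8.4 km): east 8.4 sin 1° = 0.15, north 8.4 cos 1° = 8.40
Leg 2 (102°, 6.5 km): east 6.5 sin 102° = 6.36, north 6.5 cos 102° = -1.35
Leg 3 (156°, 14.7 km): east 14.7 sin 156° = 5.98, north 14.7 cos 156° = -13.43
Leg 4 (203°, 22.7 km): east 22.7 sin 203° = -8.87, north 22.7 cos 203° = -20.90
Summing: 3.61 km east, -27.28 km north → (3.61, -27.28).

(3.61, -27.28)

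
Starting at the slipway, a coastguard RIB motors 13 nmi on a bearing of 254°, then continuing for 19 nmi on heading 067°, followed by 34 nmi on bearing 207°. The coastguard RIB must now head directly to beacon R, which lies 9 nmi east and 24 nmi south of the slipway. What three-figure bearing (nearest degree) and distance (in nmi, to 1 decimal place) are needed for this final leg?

083°, 19.6 nmi

Leg 1 (254°, 13 nmi): east 13 sin 254° = -12.50, north 13 cos 254° = -3.58
Leg 2 (067°, 19 nmi): east 19 sin 67° = 17.49, north 19 cos 67° = 7.42
Leg 3 (207°, 34 nmi): east 34 sin 207° = -15.44, north 34 cos 207° = -30.29
Current position: (-10.44, -26.45). Target: (9, -24). Remaining: Δeast = 19.44, Δnorth = 2.45.
Bearing = atan2(19.44, 2.45) mod 360° = 82.81°; distance = √((19.44)² + (2.45)²) = 19.597 nmi.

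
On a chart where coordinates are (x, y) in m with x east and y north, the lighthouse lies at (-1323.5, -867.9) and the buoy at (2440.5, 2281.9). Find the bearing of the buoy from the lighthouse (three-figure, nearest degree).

Δeast = 2440.5 − -1323.5 = 3764.00; Δnorth = 2281.9 − -867.9 = 3149.80.
Bearing = atan2(Δeast, Δnorth) mod 360° = 50.08° ≈ 050°.

050°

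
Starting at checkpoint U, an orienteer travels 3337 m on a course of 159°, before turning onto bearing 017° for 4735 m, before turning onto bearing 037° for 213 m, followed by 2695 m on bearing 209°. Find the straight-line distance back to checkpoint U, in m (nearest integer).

1601 m

Leg 1 (159°, 3337 m): east 3337 sin 159° = 1195.87, north 3337 cos 159° = -3115.36
Leg 2 (017°, 4735 m): east 4735 sin 17° = 1384.38, north 4735 cos 17° = 4528.10
Leg 3 (037°, 213 m): east 213 sin 37° = 128.19, north 213 cos 37° = 170.11
Leg 4 (209°, 2695 m): east 2695 sin 209° = -1306.56, north 2695 cos 209° = -2357.10
Net: 1401.88 east, -774.25 north. Distance = √((1401.88)² + (-774.25)²) = 1601.474 m.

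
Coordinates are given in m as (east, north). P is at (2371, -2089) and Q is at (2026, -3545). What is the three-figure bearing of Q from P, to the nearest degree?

193°

Δeast = 2026 − 2371 = -345.00; Δnorth = -3545 − -2089 = -1456.00.
Bearing = atan2(Δeast, Δnorth) mod 360° = 193.33° ≈ 193°.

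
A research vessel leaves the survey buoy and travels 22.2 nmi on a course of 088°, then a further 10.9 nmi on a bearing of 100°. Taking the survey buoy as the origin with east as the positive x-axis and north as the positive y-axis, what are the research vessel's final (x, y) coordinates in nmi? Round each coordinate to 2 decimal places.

(32.92, -1.12)

Leg 1 (088°, 22.2 nmi): east 22.2 sin 88° = 22.19, north 22.2 cos 88° = 0.77
Leg 2 (100°, 10.9 nmi): east 10.9 sin 100° = 10.73, north 10.9 cos 100° = -1.89
Summing: 32.92 nmi east, -1.12 nmi north → (32.92, -1.12).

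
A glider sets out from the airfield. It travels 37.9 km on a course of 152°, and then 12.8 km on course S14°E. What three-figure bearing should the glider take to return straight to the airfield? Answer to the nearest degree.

336°

Leg 1 (152°, 37.9 km): east 37.9 sin 152° = 17.79, north 37.9 cos 152° = -33.46
Leg 2 (S14°E, 12.8 km): east 12.8 sin 166° = 3.10, north 12.8 cos 166° = -12.42
Net displacement: 20.89 east, -45.88 north. Direction back to start is (-20.89, 45.88): bearing = atan2(-20.89, 45.88) mod 360° = 335.52° ≈ 336°.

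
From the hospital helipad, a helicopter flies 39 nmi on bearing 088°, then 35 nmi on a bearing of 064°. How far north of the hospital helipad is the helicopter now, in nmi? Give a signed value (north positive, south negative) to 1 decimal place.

16.7 nmi

Leg 1 (088°, 39 nmi): east 39 sin 88° = 38.98, north 39 cos 88° = 1.36
Leg 2 (064°, 35 nmi): east 35 sin 64° = 31.46, north 35 cos 64° = 15.34
Net north component: 16.70 nmi.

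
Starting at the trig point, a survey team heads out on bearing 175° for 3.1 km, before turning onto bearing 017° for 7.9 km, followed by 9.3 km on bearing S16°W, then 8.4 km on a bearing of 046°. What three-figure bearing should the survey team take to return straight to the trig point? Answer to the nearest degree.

Leg 1 (175°, 3.1 km): east 3.1 sin 175° = 0.27, north 3.1 cos 175° = -3.09
Leg 2 (017°, 7.9 km): east 7.9 sin 17° = 2.31, north 7.9 cos 17° = 7.55
Leg 3 (S16°W, 9.3 km): east 9.3 sin 196° = -2.56, north 9.3 cos 196° = -8.94
Leg 4 (046°, 8.4 km): east 8.4 sin 46° = 6.04, north 8.4 cos 46° = 5.84
Net displacement: 6.06 east, 1.36 north. Direction back to start is (-6.06, -1.36): bearing = atan2(-6.06, -1.36) mod 360° = 257.33° ≈ 257°.

257°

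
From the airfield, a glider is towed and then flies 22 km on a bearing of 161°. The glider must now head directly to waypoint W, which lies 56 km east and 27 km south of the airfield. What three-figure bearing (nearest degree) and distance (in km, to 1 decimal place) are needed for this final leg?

Leg 1 (161°, 22 km): east 22 sin 161° = 7.16, north 22 cos 161° = -20.80
Current position: (7.16, -20.80). Target: (56, -27). Remaining: Δeast = 48.84, Δnorth = -6.20.
Bearing = atan2(48.84, -6.20) mod 360° = 97.23°; distance = √((48.84)² + (-6.20)²) = 49.229 km.

097°, 49.2 km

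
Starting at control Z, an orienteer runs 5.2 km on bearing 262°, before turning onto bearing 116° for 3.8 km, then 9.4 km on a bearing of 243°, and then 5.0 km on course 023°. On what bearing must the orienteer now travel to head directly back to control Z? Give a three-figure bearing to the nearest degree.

076°

Leg 1 (262°, 5.2 km): east 5.2 sin 262° = -5.15, north 5.2 cos 262° = -0.72
Leg 2 (116°, 3.8 km): east 3.8 sin 116° = 3.42, north 3.8 cos 116° = -1.67
Leg 3 (243°, 9.4 km): east 9.4 sin 243° = -8.38, north 9.4 cos 243° = -4.27
Leg 4 (023°, 5.0 km): east 5.0 sin 23° = 1.95, north 5.0 cos 23° = 4.60
Net displacement: -8.16 east, -2.05 north. Direction back to start is (8.16, 2.05): bearing = atan2(8.16, 2.05) mod 360° = 75.86° ≈ 076°.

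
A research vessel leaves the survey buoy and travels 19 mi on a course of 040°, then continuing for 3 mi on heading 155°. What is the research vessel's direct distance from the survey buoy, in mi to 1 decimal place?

17.9 mi

Leg 1 (040°, 19 mi): east 19 sin 40° = 12.21, north 19 cos 40° = 14.55
Leg 2 (155°, 3 mi): east 3 sin 155° = 1.27, north 3 cos 155° = -2.72
Net: 13.48 east, 11.84 north. Distance = √((13.48)² + (11.84)²) = 17.939 mi.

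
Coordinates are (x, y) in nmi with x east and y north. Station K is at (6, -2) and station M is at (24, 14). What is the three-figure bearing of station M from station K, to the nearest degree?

048°

Δeast = 24 − 6 = 18.00; Δnorth = 14 − -2 = 16.00.
Bearing = atan2(Δeast, Δnorth) mod 360° = 48.37° ≈ 048°.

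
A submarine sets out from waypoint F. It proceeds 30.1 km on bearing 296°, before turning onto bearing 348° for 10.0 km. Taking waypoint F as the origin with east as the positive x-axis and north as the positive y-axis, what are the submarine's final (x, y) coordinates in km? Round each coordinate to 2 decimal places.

(-29.13, 22.98)

Leg 1 (296°, 30.1 km): east 30.1 sin 296° = -27.05, north 30.1 cos 296° = 13.19
Leg 2 (348°, 10.0 km): east 10.0 sin 348° = -2.08, north 10.0 cos 348° = 9.78
Summing: -29.13 km east, 22.98 km north → (-29.13, 22.98).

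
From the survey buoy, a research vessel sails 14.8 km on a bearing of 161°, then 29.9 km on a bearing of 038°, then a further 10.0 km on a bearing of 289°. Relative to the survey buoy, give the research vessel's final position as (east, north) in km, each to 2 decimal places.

Leg 1 (161°, 14.8 km): east 14.8 sin 161° = 4.82, north 14.8 cos 161° = -13.99
Leg 2 (038°, 29.9 km): east 29.9 sin 38° = 18.41, north 29.9 cos 38° = 23.56
Leg 3 (289°, 10.0 km): east 10.0 sin 289° = -9.46, north 10.0 cos 289° = 3.26
Summing: 13.77 km east, 12.82 km north → (13.77, 12.82).

(13.77, 12.82)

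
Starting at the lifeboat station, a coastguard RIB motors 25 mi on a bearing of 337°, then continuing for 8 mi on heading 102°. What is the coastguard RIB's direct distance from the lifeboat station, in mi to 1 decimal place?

Leg 1 (337°, 25 mi): east 25 sin 337° = -9.77, north 25 cos 337° = 23.01
Leg 2 (102°, 8 mi): east 8 sin 102° = 7.83, north 8 cos 102° = -1.66
Net: -1.94 east, 21.35 north. Distance = √((-1.94)² + (21.35)²) = 21.438 mi.

21.4 mi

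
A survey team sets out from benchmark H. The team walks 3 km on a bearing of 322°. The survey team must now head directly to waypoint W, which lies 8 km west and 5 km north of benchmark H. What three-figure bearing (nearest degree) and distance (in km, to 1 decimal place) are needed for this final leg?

293°, 6.7 km

Leg 1 (322°, 3 km): east 3 sin 322° = -1.85, north 3 cos 322° = 2.36
Current position: (-1.85, 2.36). Target: (-8, 5). Remaining: Δeast = -6.15, Δnorth = 2.64.
Bearing = atan2(-6.15, 2.64) mod 360° = 293.19°; distance = √((-6.15)² + (2.64)²) = 6.694 km.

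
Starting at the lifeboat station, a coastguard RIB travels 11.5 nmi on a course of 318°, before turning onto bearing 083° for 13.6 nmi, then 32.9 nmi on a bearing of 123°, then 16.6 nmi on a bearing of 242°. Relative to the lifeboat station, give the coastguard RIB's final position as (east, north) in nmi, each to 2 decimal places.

Leg 1 (318°, 11.5 nmi): east 11.5 sin 318° = -7.70, north 11.5 cos 318° = 8.55
Leg 2 (083°, 13.6 nmi): east 13.6 sin 83° = 13.50, north 13.6 cos 83° = 1.66
Leg 3 (123°, 32.9 nmi): east 32.9 sin 123° = 27.59, north 32.9 cos 123° = -17.92
Leg 4 (242°, 16.6 nmi): east 16.6 sin 242° = -14.66, north 16.6 cos 242° = -7.79
Summing: 18.74 nmi east, -15.51 nmi north → (18.74, -15.51).

(18.74, -15.51)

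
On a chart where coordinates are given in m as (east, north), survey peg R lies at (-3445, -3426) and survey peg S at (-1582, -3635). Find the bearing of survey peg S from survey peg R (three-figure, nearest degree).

096°

Δeast = -1582 − -3445 = 1863.00; Δnorth = -3635 − -3426 = -209.00.
Bearing = atan2(Δeast, Δnorth) mod 360° = 96.40° ≈ 096°.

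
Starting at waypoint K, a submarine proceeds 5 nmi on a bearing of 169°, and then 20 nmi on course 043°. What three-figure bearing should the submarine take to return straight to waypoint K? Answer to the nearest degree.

236°

Leg 1 (169°, 5 nmi): east 5 sin 169° = 0.95, north 5 cos 169° = -4.91
Leg 2 (043°, 20 nmi): east 20 sin 43° = 13.64, north 20 cos 43° = 14.63
Net displacement: 14.59 east, 9.72 north. Direction back to start is (-14.59, -9.72): bearing = atan2(-14.59, -9.72) mod 360° = 236.34° ≈ 236°.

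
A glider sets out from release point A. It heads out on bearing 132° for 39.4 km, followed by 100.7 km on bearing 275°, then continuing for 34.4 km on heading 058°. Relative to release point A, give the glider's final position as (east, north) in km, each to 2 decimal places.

(-41.86, 0.64)

Leg 1 (132°, 39.4 km): east 39.4 sin 132° = 29.28, north 39.4 cos 132° = -26.36
Leg 2 (275°, 100.7 km): east 100.7 sin 275° = -100.32, north 100.7 cos 275° = 8.78
Leg 3 (058°, 34.4 km): east 34.4 sin 58° = 29.17, north 34.4 cos 58° = 18.23
Summing: -41.86 km east, 0.64 km north → (-41.86, 0.64).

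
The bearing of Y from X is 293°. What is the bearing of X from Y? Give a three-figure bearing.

113°

Back-bearing = 293° − 180° = 113°.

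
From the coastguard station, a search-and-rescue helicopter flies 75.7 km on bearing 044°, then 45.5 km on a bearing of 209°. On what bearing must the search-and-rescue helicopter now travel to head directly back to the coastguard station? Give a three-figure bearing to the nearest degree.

Leg 1 (044°, 75.7 km): east 75.7 sin 44° = 52.59, north 75.7 cos 44° = 54.45
Leg 2 (209°, 45.5 km): east 45.5 sin 209° = -22.06, north 45.5 cos 209° = -39.80
Net displacement: 30.53 east, 14.66 north. Direction back to start is (-30.53, -14.66): bearing = atan2(-30.53, -14.66) mod 360° = 244.35° ≈ 244°.

244°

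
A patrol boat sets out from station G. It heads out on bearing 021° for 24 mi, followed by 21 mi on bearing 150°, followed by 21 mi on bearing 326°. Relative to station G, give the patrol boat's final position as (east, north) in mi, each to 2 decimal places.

Leg 1 (021°, 24 mi): east 24 sin 21° = 8.60, north 24 cos 21° = 22.41
Leg 2 (150°, 21 mi): east 21 sin 150° = 10.50, north 21 cos 150° = -18.19
Leg 3 (326°, 21 mi): east 21 sin 326° = -11.74, north 21 cos 326° = 17.41
Summing: 7.36 mi east, 21.63 mi north → (7.36, 21.63).

(7.36, 21.63)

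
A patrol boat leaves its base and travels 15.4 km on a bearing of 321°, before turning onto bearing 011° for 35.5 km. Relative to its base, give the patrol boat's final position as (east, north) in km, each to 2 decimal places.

(-2.92, 46.82)

Leg 1 (321°, 15.4 km): east 15.4 sin 321° = -9.69, north 15.4 cos 321° = 11.97
Leg 2 (011°, 35.5 km): east 35.5 sin 11° = 6.77, north 35.5 cos 11° = 34.85
Summing: -2.92 km east, 46.82 km north → (-2.92, 46.82).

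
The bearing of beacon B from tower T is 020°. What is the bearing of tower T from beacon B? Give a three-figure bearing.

Back-bearing = 020° + 180° = 200°.

200°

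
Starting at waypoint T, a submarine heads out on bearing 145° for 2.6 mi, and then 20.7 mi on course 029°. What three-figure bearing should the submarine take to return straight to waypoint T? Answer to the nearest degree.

Leg 1 (145°, 2.6 mi): east 2.6 sin 145° = 1.49, north 2.6 cos 145° = -2.13
Leg 2 (029°, 20.7 mi): east 20.7 sin 29° = 10.04, north 20.7 cos 29° = 18.10
Net displacement: 11.53 east, 15.97 north. Direction back to start is (-11.53, -15.97): bearing = atan2(-11.53, -15.97) mod 360° = 215.81° ≈ 216°.

216°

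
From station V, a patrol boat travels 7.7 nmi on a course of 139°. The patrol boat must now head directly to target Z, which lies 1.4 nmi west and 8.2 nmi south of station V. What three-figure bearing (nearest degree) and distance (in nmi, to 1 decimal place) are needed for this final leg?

Leg 1 (139°, 7.7 nmi): east 7.7 sin 139° = 5.05, north 7.7 cos 139° = -5.81
Current position: (5.05, -5.81). Target: (-1.4, -8.2). Remaining: Δeast = -6.45, Δnorth = -2.39.
Bearing = atan2(-6.45, -2.39) mod 360° = 249.68°; distance = √((-6.45)² + (-2.39)²) = 6.880 nmi.

250°, 6.9 nmi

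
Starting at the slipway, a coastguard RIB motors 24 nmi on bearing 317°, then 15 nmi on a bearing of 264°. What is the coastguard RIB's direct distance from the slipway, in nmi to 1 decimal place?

35.1 nmi

Leg 1 (317°, 24 nmi): east 24 sin 317° = -16.37, north 24 cos 317° = 17.55
Leg 2 (264°, 15 nmi): east 15 sin 264° = -14.92, north 15 cos 264° = -1.57
Net: -31.29 east, 15.98 north. Distance = √((-31.29)² + (15.98)²) = 35.133 nmi.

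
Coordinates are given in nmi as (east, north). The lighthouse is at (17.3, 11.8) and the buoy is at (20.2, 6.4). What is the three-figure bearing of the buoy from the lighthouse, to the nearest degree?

152°

Δeast = 20.2 − 17.3 = 2.90; Δnorth = 6.4 − 11.8 = -5.40.
Bearing = atan2(Δeast, Δnorth) mod 360° = 151.76° ≈ 152°.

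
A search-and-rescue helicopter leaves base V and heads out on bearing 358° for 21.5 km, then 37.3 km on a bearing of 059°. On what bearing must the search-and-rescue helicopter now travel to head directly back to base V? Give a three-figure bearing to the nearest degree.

217°

Leg 1 (358°, 21.5 km): east 21.5 sin 358° = -0.75, north 21.5 cos 358° = 21.49
Leg 2 (059°, 37.3 km): east 37.3 sin 59° = 31.97, north 37.3 cos 59° = 19.21
Net displacement: 31.22 east, 40.70 north. Direction back to start is (-31.22, -40.70): bearing = atan2(-31.22, -40.70) mod 360° = 217.49° ≈ 217°.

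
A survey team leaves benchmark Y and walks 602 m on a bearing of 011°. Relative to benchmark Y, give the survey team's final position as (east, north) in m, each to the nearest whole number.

(115, 591)

Leg 1 (011°, 602 m): east 602 sin 11° = 114.87, north 602 cos 11° = 590.94
Summing: 114.87 m east, 590.94 m north → (115, 591).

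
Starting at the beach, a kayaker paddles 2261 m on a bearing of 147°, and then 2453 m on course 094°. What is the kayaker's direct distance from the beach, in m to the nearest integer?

Leg 1 (147°, 2261 m): east 2261 sin 147° = 1231.43, north 2261 cos 147° = -1896.23
Leg 2 (094°, 2453 m): east 2453 sin 94° = 2447.02, north 2453 cos 94° = -171.11
Net: 3678.45 east, -2067.35 north. Distance = √((3678.45)² + (-2067.35)²) = 4219.590 m.

4220 m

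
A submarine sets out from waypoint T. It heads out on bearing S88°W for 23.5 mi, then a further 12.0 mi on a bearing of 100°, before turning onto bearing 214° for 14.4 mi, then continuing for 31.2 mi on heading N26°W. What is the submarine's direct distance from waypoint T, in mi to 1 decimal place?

35.9 mi

Leg 1 (S88°W, 23.5 mi): east 23.5 sin 268° = -23.49, north 23.5 cos 268° = -0.82
Leg 2 (100°, 12.0 mi): east 12.0 sin 100° = 11.82, north 12.0 cos 100° = -2.08
Leg 3 (214°, 14.4 mi): east 14.4 sin 214° = -8.05, north 14.4 cos 214° = -11.94
Leg 4 (N26°W, 31.2 mi): east 31.2 sin 334° = -13.68, north 31.2 cos 334° = 28.04
Net: -33.40 east, 13.20 north. Distance = √((-33.40)² + (13.20)²) = 35.912 mi.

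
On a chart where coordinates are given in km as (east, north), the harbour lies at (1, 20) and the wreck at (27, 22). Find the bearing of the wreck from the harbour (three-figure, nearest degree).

086°

Δeast = 27 − 1 = 26.00; Δnorth = 22 − 20 = 2.00.
Bearing = atan2(Δeast, Δnorth) mod 360° = 85.60° ≈ 086°.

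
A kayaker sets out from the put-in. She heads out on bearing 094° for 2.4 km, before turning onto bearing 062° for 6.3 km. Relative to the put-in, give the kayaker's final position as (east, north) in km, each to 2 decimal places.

(7.96, 2.79)

Leg 1 (094°, 2.4 km): east 2.4 sin 94° = 2.39, north 2.4 cos 94° = -0.17
Leg 2 (062°, 6.3 km): east 6.3 sin 62° = 5.56, north 6.3 cos 62° = 2.96
Summing: 7.96 km east, 2.79 km north → (7.96, 2.79).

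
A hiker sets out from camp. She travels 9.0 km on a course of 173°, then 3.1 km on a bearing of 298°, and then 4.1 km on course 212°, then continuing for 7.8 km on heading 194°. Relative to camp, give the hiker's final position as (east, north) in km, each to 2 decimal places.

Leg 1 (173°, 9.0 km): east 9.0 sin 173° = 1.10, north 9.0 cos 173° = -8.93
Leg 2 (298°, 3.1 km): east 3.1 sin 298° = -2.74, north 3.1 cos 298° = 1.46
Leg 3 (212°, 4.1 km): east 4.1 sin 212° = -2.17, north 4.1 cos 212° = -3.48
Leg 4 (194°, 7.8 km): east 7.8 sin 194° = -1.89, north 7.8 cos 194° = -7.57
Summing: -5.70 km east, -18.52 km north → (-5.70, -18.52).

(-5.70, -18.52)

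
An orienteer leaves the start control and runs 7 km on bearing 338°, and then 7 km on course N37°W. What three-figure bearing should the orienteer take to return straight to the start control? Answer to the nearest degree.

150°

Leg 1 (338°, 7 km): east 7 sin 338° = -2.62, north 7 cos 338° = 6.49
Leg 2 (N37°W, 7 km): east 7 sin 323° = -4.21, north 7 cos 323° = 5.59
Net displacement: -6.83 east, 12.08 north. Direction back to start is (6.83, -12.08): bearing = atan2(6.83, -12.08) mod 360° = 150.50° ≈ 150°.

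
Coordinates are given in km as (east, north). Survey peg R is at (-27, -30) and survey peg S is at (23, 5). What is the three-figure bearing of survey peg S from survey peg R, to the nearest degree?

055°

Δeast = 23 − -27 = 50.00; Δnorth = 5 − -30 = 35.00.
Bearing = atan2(Δeast, Δnorth) mod 360° = 55.01° ≈ 055°.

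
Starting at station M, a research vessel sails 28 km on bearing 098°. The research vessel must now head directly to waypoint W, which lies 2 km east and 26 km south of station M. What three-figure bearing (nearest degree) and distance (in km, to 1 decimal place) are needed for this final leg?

229°, 33.9 km

Leg 1 (098°, 28 km): east 28 sin 98° = 27.73, north 28 cos 98° = -3.90
Current position: (27.73, -3.90). Target: (2, -26). Remaining: Δeast = -25.73, Δnorth = -22.10.
Bearing = atan2(-25.73, -22.10) mod 360° = 229.33°; distance = √((-25.73)² + (-22.10)²) = 33.918 km.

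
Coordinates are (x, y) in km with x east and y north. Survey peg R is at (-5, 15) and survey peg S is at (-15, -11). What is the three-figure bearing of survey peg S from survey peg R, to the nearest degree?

Δeast = -15 − -5 = -10.00; Δnorth = -11 − 15 = -26.00.
Bearing = atan2(Δeast, Δnorth) mod 360° = 201.04° ≈ 201°.

201°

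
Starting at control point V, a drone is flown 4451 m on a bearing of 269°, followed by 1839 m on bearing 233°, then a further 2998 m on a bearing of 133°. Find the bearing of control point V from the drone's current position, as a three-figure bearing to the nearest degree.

049°

Leg 1 (269°, 4451 m): east 4451 sin 269° = -4450.32, north 4451 cos 269° = -77.68
Leg 2 (233°, 1839 m): east 1839 sin 233° = -1468.69, north 1839 cos 233° = -1106.74
Leg 3 (133°, 2998 m): east 2998 sin 133° = 2192.60, north 2998 cos 133° = -2044.63
Net displacement: -3726.41 east, -3229.05 north. Direction back to start is (3726.41, 3229.05): bearing = atan2(3726.41, 3229.05) mod 360° = 49.09° ≈ 049°.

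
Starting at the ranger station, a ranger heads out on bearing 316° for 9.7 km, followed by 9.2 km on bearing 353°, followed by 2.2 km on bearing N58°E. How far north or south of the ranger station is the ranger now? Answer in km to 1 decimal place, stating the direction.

17.3 km north

Leg 1 (316°, 9.7 km): east 9.7 sin 316° = -6.74, north 9.7 cos 316° = 6.98
Leg 2 (353°, 9.2 km): east 9.2 sin 353° = -1.12, north 9.2 cos 353° = 9.13
Leg 3 (N58°E, 2.2 km): east 2.2 sin 58° = 1.87, north 2.2 cos 58° = 1.17
Net north component: 17.27 km.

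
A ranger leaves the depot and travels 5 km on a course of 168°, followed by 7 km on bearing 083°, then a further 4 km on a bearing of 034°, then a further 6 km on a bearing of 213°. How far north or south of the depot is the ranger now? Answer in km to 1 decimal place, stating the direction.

Leg 1 (168°, 5 km): east 5 sin 168° = 1.04, north 5 cos 168° = -4.89
Leg 2 (083°, 7 km): east 7 sin 83° = 6.95, north 7 cos 83° = 0.85
Leg 3 (034°, 4 km): east 4 sin 34° = 2.24, north 4 cos 34° = 3.32
Leg 4 (213°, 6 km): east 6 sin 213° = -3.27, north 6 cos 213° = -5.03
Net north component: -5.75 km.

5.8 km south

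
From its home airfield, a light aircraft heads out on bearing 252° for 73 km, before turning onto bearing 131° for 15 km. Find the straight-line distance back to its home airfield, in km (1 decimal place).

Leg 1 (252°, 73 km): east 73 sin 252° = -69.43, north 73 cos 252° = -22.56
Leg 2 (131°, 15 km): east 15 sin 131° = 11.32, north 15 cos 131° = -9.84
Net: -58.11 east, -32.40 north. Distance = √((-58.11)² + (-32.40)²) = 66.529 km.

66.5 km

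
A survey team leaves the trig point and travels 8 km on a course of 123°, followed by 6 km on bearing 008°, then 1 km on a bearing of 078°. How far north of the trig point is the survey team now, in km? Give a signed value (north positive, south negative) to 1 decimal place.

1.8 km

Leg 1 (123°, 8 km): east 8 sin 123° = 6.71, north 8 cos 123° = -4.36
Leg 2 (008°, 6 km): east 6 sin 8° = 0.84, north 6 cos 8° = 5.94
Leg 3 (078°, 1 km): east 1 sin 78° = 0.98, north 1 cos 78° = 0.21
Net north component: 1.79 km.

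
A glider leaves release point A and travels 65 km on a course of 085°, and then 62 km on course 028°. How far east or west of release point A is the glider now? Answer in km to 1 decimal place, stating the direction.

93.9 km east

Leg 1 (085°, 65 km): east 65 sin 85° = 64.75, north 65 cos 85° = 5.67
Leg 2 (028°, 62 km): east 62 sin 28° = 29.11, north 62 cos 28° = 54.74
Net east component: 93.86 km.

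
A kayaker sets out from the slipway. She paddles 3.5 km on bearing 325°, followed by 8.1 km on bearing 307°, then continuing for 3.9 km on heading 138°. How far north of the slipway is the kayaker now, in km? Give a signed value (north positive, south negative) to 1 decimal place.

4.8 km

Leg 1 (325°, 3.5 km): east 3.5 sin 325° = -2.01, north 3.5 cos 325° = 2.87
Leg 2 (307°, 8.1 km): east 8.1 sin 307° = -6.47, north 8.1 cos 307° = 4.87
Leg 3 (138°, 3.9 km): east 3.9 sin 138° = 2.61, north 3.9 cos 138° = -2.90
Net north component: 4.84 km.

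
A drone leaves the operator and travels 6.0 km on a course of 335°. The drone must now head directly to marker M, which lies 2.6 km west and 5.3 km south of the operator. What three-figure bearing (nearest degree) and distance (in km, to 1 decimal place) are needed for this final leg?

180°, 10.7 km

Leg 1 (335°, 6.0 km): east 6.0 sin 335° = -2.54, north 6.0 cos 335° = 5.44
Current position: (-2.54, 5.44). Target: (-2.6, -5.3). Remaining: Δeast = -0.06, Δnorth = -10.74.
Bearing = atan2(-0.06, -10.74) mod 360° = 180.34°; distance = √((-0.06)² + (-10.74)²) = 10.738 km.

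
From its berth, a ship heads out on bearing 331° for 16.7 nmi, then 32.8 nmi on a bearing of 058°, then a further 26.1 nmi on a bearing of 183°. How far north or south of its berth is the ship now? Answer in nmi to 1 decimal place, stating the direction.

5.9 nmi north

Leg 1 (331°, 16.7 nmi): east 16.7 sin 331° = -8.10, north 16.7 cos 331° = 14.61
Leg 2 (058°, 32.8 nmi): east 32.8 sin 58° = 27.82, north 32.8 cos 58° = 17.38
Leg 3 (183°, 26.1 nmi): east 26.1 sin 183° = -1.37, north 26.1 cos 183° = -26.06
Net north component: 5.92 nmi.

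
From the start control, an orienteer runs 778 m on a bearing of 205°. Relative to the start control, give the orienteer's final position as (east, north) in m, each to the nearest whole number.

Leg 1 (205°, 778 m): east 778 sin 205° = -328.80, north 778 cos 205° = -705.11
Summing: -328.80 m east, -705.11 m north → (-329, -705).

(-329, -705)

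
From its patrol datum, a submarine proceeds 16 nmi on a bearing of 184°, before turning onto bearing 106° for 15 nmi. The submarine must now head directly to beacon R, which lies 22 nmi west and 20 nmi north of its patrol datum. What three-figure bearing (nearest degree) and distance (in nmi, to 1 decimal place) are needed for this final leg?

319°, 53.4 nmi

Leg 1 (184°, 16 nmi): east 16 sin 184° = -1.12, north 16 cos 184° = -15.96
Leg 2 (106°, 15 nmi): east 15 sin 106° = 14.42, north 15 cos 106° = -4.13
Current position: (13.30, -20.10). Target: (-22, 20). Remaining: Δeast = -35.30, Δnorth = 40.10.
Bearing = atan2(-35.30, 40.10) mod 360° = 318.64°; distance = √((-35.30)² + (40.10)²) = 53.422 nmi.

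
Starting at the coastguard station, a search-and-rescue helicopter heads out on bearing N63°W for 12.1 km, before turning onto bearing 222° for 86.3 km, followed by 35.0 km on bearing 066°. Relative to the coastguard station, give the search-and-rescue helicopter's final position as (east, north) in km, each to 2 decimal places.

Leg 1 (N63°W, 12.1 km): east 12.1 sin 297° = -10.78, north 12.1 cos 297° = 5.49
Leg 2 (222°, 86.3 km): east 86.3 sin 222° = -57.75, north 86.3 cos 222° = -64.13
Leg 3 (066°, 35.0 km): east 35.0 sin 66° = 31.97, north 35.0 cos 66° = 14.24
Summing: -36.55 km east, -44.40 km north → (-36.55, -44.40).

(-36.55, -44.40)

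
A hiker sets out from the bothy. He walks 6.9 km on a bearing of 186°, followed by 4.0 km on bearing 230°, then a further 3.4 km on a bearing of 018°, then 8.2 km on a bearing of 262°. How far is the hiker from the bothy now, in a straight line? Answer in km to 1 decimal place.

13.1 km

Leg 1 (186°, 6.9 km): east 6.9 sin 186° = -0.72, north 6.9 cos 186° = -6.86
Leg 2 (230°, 4.0 km): east 4.0 sin 230° = -3.06, north 4.0 cos 230° = -2.57
Leg 3 (018°, 3.4 km): east 3.4 sin 18° = 1.05, north 3.4 cos 18° = 3.23
Leg 4 (262°, 8.2 km): east 8.2 sin 262° = -8.12, north 8.2 cos 262° = -1.14
Net: -10.85 east, -7.34 north. Distance = √((-10.85)² + (-7.34)²) = 13.104 km.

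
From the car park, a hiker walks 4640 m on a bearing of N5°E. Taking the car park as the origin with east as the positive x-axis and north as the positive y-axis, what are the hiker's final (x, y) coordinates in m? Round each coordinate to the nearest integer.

Leg 1 (N5°E, 4640 m): east 4640 sin 5° = 404.40, north 4640 cos 5° = 4622.34
Summing: 404.40 m east, 4622.34 m north → (404, 4622).

(404, 4622)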